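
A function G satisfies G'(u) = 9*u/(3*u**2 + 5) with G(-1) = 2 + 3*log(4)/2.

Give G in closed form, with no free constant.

G'(u) matches the chain-rule pattern g'(h)*h' with inner function h(u) = 3*u**2/2 + 5/2; substituting w = h(u) collapses the integral.
A general antiderivative is 3*log(3*u**2/2 + 5/2)/2 + C.
The condition gives C = 2 + 3*log(4)/2 - (3*log(4)/2) = 2.
So G(u) = 3*log(3*u**2 + 5)/2 - 3*log(2)/2 + 2.
Check: d/du[3*log(3*u**2 + 5)/2 - 3*log(2)/2 + 2] = 9*u/(3*u**2 + 5) = G'(u).

G(u) = 3*log(3*u**2 + 5)/2 - 3*log(2)/2 + 2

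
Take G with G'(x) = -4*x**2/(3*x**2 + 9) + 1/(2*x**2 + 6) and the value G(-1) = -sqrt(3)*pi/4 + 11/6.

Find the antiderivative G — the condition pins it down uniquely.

Integrate term by term and add the pieces.
A general antiderivative is -4*x/3 + 3*sqrt(3)*atan(sqrt(3)*x/3)/2 + C.
The condition gives C = -sqrt(3)*pi/4 + 11/6 - (-sqrt(3)*pi/4 + 4/3) = 1/2.
So G(x) = -4*x/3 + 3*sqrt(3)*atan(sqrt(3)*x/3)/2 + 1/2.
Check: d/dx[-4*x/3 + 3*sqrt(3)*atan(sqrt(3)*x/3)/2 + 1/2] = (3 - 8*x**2)/(6*x**2 + 18), which equals G'(x).

G(x) = -4*x/3 + 3*sqrt(3)*atan(sqrt(3)*x/3)/2 + 1/2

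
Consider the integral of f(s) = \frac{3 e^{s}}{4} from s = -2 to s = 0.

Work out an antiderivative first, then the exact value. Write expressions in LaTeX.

Antiderivative: F(s) = \frac{3 e^{s}}{4}; value = \frac{3}{4} - \frac{3}{4 e^{2}}

For F(s) to be correct the identity F'(s) - f(s) = 0 must hold.
F(s) = \frac{3 e^{s}}{4} is an antiderivative of f.
Check: d/ds[\frac{3 e^{s}}{4}] = \frac{3 e^{s}}{4} = f(s).
F(0) = \frac{3}{4}; F(-2) = \frac{3}{4 e^{2}}.
Integral = F(0) - F(-2) = \frac{3}{4} - \frac{3}{4 e^{2}}.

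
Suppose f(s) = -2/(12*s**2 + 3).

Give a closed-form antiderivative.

An antiderivative is F(s) = -atan(2*s)/3.

Whatever form F(s) takes, F'(s) = f(s) is non-negotiable.
Check: d/ds[-atan(2*s)/3] = -2/(12*s**2 + 3) = f(s).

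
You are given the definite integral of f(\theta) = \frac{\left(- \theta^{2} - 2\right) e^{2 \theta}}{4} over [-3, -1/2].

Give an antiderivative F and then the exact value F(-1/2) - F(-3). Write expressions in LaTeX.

f has the shape u'v + uv' for u = - \frac{\theta^{2}}{8} + \frac{\theta}{8} - \frac{5}{16} and v = e^{2 \theta} — it is the derivative of the product u*v.
F(\theta) = \frac{\left(- 2 \theta^{2} + 2 \theta - 5\right) e^{2 \theta}}{16} is an antiderivative of f.
Check: d/d\theta[\frac{\left(- 2 \theta^{2} + 2 \theta - 5\right) e^{2 \theta}}{16}] = - \frac{\theta^{2} e^{2 \theta}}{4} - \frac{e^{2 \theta}}{2}, which equals f(\theta).
F(-1/2) = - \frac{13}{32 e}; F(-3) = - \frac{29}{16 e^{6}}.
Integral = F(-1/2) - F(-3) = - \frac{13}{32 e} + \frac{29}{16 e^{6}}.

Antiderivative: F(\theta) = \frac{\left(- 2 \theta^{2} + 2 \theta - 5\right) e^{2 \theta}}{16}; value = - \frac{13}{32 e} + \frac{29}{16 e^{6}}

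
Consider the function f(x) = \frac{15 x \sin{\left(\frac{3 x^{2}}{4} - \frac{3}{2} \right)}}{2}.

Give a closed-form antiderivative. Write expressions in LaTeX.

An antiderivative is F(x) = - 5 \cos{\left(\frac{3 x^{2}}{4} - \frac{3}{2} \right)}.

The substitution u = \frac{3 x^{2}}{4} - \frac{3}{2} works: f is exactly (dF/du)*(du/dx) for that inner function.
Check: d/dx[- 5 \cos{\left(\frac{3 x^{2}}{4} - \frac{3}{2} \right)}] = \frac{15 x \sin{\left(\frac{3 x^{2}}{4} - \frac{3}{2} \right)}}{2} = f(x).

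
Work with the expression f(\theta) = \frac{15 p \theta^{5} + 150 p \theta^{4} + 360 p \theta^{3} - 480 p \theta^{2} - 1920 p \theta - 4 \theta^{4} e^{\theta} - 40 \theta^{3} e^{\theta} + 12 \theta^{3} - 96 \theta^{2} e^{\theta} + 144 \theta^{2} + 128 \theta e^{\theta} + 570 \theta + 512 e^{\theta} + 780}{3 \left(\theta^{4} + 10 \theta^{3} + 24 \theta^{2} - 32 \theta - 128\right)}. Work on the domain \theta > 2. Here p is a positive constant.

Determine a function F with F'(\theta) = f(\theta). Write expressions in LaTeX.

A first test for any F(\theta): its \theta-derivative must equal f(\theta) identically.
Check: d/d\theta[\frac{15 p \theta^{2} \left(\theta + 4\right)^{2} - 8 \left(\theta + 4\right)^{2} e^{\theta} + 24 \left(\theta + 4\right)^{2} \log{\left(\frac{3 \theta}{2} - 3 \right)} + 6}{6 \left(\theta + 4\right)^{2}}] = \frac{15 p \theta^{5} + 150 p \theta^{4} + 360 p \theta^{3} - 480 p \theta^{2} - 1920 p \theta - 4 \theta^{4} e^{\theta} - 40 \theta^{3} e^{\theta} + 12 \theta^{3} - 96 \theta^{2} e^{\theta} + 144 \theta^{2} + 128 \theta e^{\theta} + 570 \theta + 512 e^{\theta} + 780}{3 \theta^{4} + 30 \theta^{3} + 72 \theta^{2} - 96 \theta - 384}, which equals f(\theta).

An antiderivative is F(\theta) = \frac{15 p \theta^{2} \left(\theta + 4\right)^{2} - 8 \left(\theta + 4\right)^{2} e^{\theta} + 24 \left(\theta + 4\right)^{2} \log{\left(\frac{3 \theta}{2} - 3 \right)} + 6}{6 \left(\theta + 4\right)^{2}}.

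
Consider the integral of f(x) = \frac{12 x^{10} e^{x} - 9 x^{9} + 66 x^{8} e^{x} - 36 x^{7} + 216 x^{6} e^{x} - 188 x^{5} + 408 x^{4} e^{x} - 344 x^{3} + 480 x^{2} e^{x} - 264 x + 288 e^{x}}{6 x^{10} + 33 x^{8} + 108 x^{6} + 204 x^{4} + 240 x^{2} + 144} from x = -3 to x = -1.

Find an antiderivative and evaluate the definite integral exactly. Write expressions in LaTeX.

Antiderivative: F(x) = \frac{24 \left(x^{4} + 2 x^{2} + 4\right) e^{x} - 9 \left(x^{4} + 2 x^{2} + 4\right) \log{\left(2 x^{2} + 3 \right)} + 40}{12 \left(x^{4} + 2 x^{2} + 4\right)}; value = - \frac{3 \log{\left(5 \right)}}{4} - \frac{2}{e^{3}} + \frac{320}{721} + \frac{2}{e} + \frac{3 \log{\left(21 \right)}}{4}

Recover f(x) by differentiating a candidate F(x); any mismatch rules it out.
F(x) = \frac{24 \left(x^{4} + 2 x^{2} + 4\right) e^{x} - 9 \left(x^{4} + 2 x^{2} + 4\right) \log{\left(2 x^{2} + 3 \right)} + 40}{12 \left(x^{4} + 2 x^{2} + 4\right)} is an antiderivative of f.
Check: d/dx[\frac{24 \left(x^{4} + 2 x^{2} + 4\right) e^{x} - 9 \left(x^{4} + 2 x^{2} + 4\right) \log{\left(2 x^{2} + 3 \right)} + 40}{12 \left(x^{4} + 2 x^{2} + 4\right)}] = \frac{12 x^{10} e^{x} - 9 x^{9} + 66 x^{8} e^{x} - 36 x^{7} + 216 x^{6} e^{x} - 188 x^{5} + 408 x^{4} e^{x} - 344 x^{3} + 480 x^{2} e^{x} - 264 x + 288 e^{x}}{6 x^{10} + 33 x^{8} + 108 x^{6} + 204 x^{4} + 240 x^{2} + 144} = f(x).
F(-1) = - \frac{3 \log{\left(5 \right)}}{4} + \frac{10}{21} + \frac{2}{e}; F(-3) = - \frac{3 \log{\left(21 \right)}}{4} + \frac{10}{309} + \frac{2}{e^{3}}.
Integral = F(-1) - F(-3) = - \frac{3 \log{\left(5 \right)}}{4} - \frac{2}{e^{3}} + \frac{320}{721} + \frac{2}{e} + \frac{3 \log{\left(21 \right)}}{4}.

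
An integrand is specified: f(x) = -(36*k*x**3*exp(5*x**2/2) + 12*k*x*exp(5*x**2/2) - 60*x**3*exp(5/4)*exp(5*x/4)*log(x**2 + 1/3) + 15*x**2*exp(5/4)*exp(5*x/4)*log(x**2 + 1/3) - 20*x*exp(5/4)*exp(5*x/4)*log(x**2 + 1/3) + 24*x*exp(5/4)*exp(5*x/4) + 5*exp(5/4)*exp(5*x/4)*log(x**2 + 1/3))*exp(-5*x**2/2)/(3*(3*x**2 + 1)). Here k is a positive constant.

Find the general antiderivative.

Whatever form F(x) takes, F'(x) = f(x) is non-negotiable.
Check: d/dx[-2*k*x**2 - 4*exp(5/4)*exp(5*x/4)*exp(-5*x**2/2)*log(x**2 + 1/3)/3] = (-36*k*x**3*exp(5*x**2) - 12*k*x*exp(5*x**2) + 60*x**3*exp(5/4)*exp(5*x/4)*exp(5*x**2/2)*log(x**2 + 1/3) - 15*x**2*exp(5/4)*exp(5*x/4)*exp(5*x**2/2)*log(x**2 + 1/3) + 20*x*exp(5/4)*exp(5*x/4)*exp(5*x**2/2)*log(x**2 + 1/3) - 24*x*exp(5/4)*exp(5*x/4)*exp(5*x**2/2) - 5*exp(5/4)*exp(5*x/4)*exp(5*x**2/2)*log(x**2 + 1/3))/(9*x**2*exp(5*x**2) + 3*exp(5*x**2)), which equals f(x).

F(x) = -2*k*x**2 - 4*exp(5/4)*exp(5*x/4)*exp(-5*x**2/2)*log(x**2 + 1/3)/3 + C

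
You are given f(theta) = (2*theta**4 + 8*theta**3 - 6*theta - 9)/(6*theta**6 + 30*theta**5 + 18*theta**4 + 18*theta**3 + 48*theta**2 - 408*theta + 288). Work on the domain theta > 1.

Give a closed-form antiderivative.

The denominator factors as 6*(theta - 1)**2*(theta + 3)*(theta + 4)*(theta**2 + 4); partial fractions split f into directly integrable pieces: -(73*theta - 1272)/(7800*(theta**2 + 4)) - 1/(200*(theta + 4)) - 15/(416*(theta + 3)) + 121/(2400*(theta - 1)) - 1/(120*(theta - 1)**2).
Check: d/dtheta[121*log(theta - 1)/2400 - 15*log(theta + 3)/416 - log(theta + 4)/200 - 73*log(theta**2 + 4)/15600 + 53*atan(theta/2)/650 + 1/(120*theta - 120)] = (2*theta**4 + 8*theta**3 - 6*theta - 9)/(6*theta**6 + 30*theta**5 + 18*theta**4 + 18*theta**3 + 48*theta**2 - 408*theta + 288) = f(theta).

An antiderivative is F(theta) = 121*log(theta - 1)/2400 - 15*log(theta + 3)/416 - log(theta + 4)/200 - 73*log(theta**2 + 4)/15600 + 53*atan(theta/2)/650 + 1/(120*theta - 120).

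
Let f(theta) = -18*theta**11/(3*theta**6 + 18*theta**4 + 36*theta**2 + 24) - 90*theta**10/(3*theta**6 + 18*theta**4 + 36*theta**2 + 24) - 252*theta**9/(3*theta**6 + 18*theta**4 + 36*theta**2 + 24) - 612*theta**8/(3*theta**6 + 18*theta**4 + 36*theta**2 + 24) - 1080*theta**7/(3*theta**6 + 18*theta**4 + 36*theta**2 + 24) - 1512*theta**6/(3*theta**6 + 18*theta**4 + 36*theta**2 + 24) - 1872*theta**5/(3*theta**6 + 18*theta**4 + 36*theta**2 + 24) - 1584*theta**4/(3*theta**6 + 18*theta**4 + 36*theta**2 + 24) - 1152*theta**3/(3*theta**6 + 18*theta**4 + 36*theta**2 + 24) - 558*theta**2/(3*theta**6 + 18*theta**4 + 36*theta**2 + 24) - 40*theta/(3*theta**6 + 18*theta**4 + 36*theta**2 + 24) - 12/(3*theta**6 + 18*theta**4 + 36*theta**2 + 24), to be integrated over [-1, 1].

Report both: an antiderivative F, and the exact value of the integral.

Antiderivative: F(theta) = (-3*theta**10 - 18*theta**9 - 48*theta**8 - 96*theta**7 - 156*theta**6 - 168*theta**5 - 144*theta**4 - 96*theta**3 - 6*theta + 10)/(3*theta**4 + 12*theta**2 + 12); value = -256/9

Integrate term by term and add the pieces.
F(theta) = (-3*theta**10 - 18*theta**9 - 48*theta**8 - 96*theta**7 - 156*theta**6 - 168*theta**5 - 144*theta**4 - 96*theta**3 - 6*theta + 10)/(3*theta**4 + 12*theta**2 + 12) is an antiderivative of f.
Check: d/dtheta[(-3*theta**10 - 18*theta**9 - 48*theta**8 - 96*theta**7 - 156*theta**6 - 168*theta**5 - 144*theta**4 - 96*theta**3 - 6*theta + 10)/(3*theta**4 + 12*theta**2 + 12)] = (-18*theta**11 - 90*theta**10 - 252*theta**9 - 612*theta**8 - 1080*theta**7 - 1512*theta**6 - 1872*theta**5 - 1584*theta**4 - 1152*theta**3 - 558*theta**2 - 40*theta - 12)/(3*theta**6 + 18*theta**4 + 36*theta**2 + 24), which equals f(theta).
F(1) = -725/27; F(-1) = 43/27.
Integral = F(1) - F(-1) = -256/9.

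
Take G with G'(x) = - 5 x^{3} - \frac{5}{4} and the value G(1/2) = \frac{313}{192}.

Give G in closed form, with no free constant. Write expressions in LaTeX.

For G(x) to be correct, d/dx[G] must agree with the stated G'(x) identically.
A general antiderivative is - \frac{5 x^{4}}{4} - \frac{5 x}{4} + \frac{4}{3} + C.
The condition gives C = \frac{313}{192} - (\frac{121}{192}) = 1.
So G(x) = - \frac{5 x^{4}}{4} - \frac{5 x}{4} + \frac{7}{3}.
Check: d/dx[- \frac{5 x^{4}}{4} - \frac{5 x}{4} + \frac{7}{3}] = - 5 x^{3} - \frac{5}{4} = G'(x).

G(x) = - \frac{5 x^{4}}{4} - \frac{5 x}{4} + \frac{7}{3}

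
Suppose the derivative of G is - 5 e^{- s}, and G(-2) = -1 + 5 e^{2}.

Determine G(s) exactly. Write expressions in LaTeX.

Since d/ds undoes antidifferentiation here, G(s) must give back the stated G'(s).
A general antiderivative is 5 e^{- s} + C.
The condition gives C = -1 + 5 e^{2} - (5 e^{2}) = -1.
So G(s) = \left(5 - e^{s}\right) e^{- s}.
Check: d/ds[\left(5 - e^{s}\right) e^{- s}] = - 5 e^{- s} = G'(s).

G(s) = \left(5 - e^{s}\right) e^{- s}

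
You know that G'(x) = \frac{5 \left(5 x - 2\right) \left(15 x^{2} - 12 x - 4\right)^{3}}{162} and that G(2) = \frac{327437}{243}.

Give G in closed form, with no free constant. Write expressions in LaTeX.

G(x) = \frac{5 \left(- \frac{5 x^{2}}{2} + 2 x + \frac{2}{3}\right)^{4}}{3} - 1

The substitution u = - \frac{5 x^{2}}{2} + 2 x + \frac{2}{3} works: G'(x) is exactly (dG/du)*(du/dx) for that inner function.
A general antiderivative is \frac{5 \left(- \frac{5 x^{2}}{2} + 2 x + \frac{2}{3}\right)^{4}}{3} + C.
The condition gives C = \frac{327437}{243} - (\frac{327680}{243}) = -1.
So G(x) = \frac{5 \left(- \frac{5 x^{2}}{2} + 2 x + \frac{2}{3}\right)^{4}}{3} - 1.
Check: d/dx[\frac{5 \left(- \frac{5 x^{2}}{2} + 2 x + \frac{2}{3}\right)^{4}}{3} - 1] = \frac{3125 x^{7}}{6} - \frac{4375 x^{6}}{3} + \frac{3250 x^{5}}{3} + \frac{500 x^{4}}{3} - \frac{2840 x^{3}}{9} - \frac{80 x^{2}}{3} + \frac{2080 x}{81} + \frac{320}{81}, which equals G'(x).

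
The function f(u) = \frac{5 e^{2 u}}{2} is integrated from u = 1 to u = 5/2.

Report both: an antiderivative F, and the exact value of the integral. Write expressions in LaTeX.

A candidate is checked by its d/du: the result must match f(u).
F(u) = \frac{5 e^{2 u}}{4} is an antiderivative of f.
Check: d/du[\frac{5 e^{2 u}}{4}] = \frac{5 e^{2 u}}{2} = f(u).
F(5/2) = \frac{5 e^{5}}{4}; F(1) = \frac{5 e^{2}}{4}.
Integral = F(5/2) - F(1) = - \frac{5 e^{2}}{4} + \frac{5 e^{5}}{4}.

Antiderivative: F(u) = \frac{5 e^{2 u}}{4}; value = - \frac{5 e^{2}}{4} + \frac{5 e^{5}}{4}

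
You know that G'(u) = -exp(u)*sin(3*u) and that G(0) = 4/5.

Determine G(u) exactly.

G(u) = (-exp(u)*sin(3*u) + 3*exp(u)*cos(3*u) + 5)/10

Recover the given G'(u) by differentiating a candidate G(u); any mismatch rules it out.
A general antiderivative is -exp(u)*sin(3*u)/10 + 3*exp(u)*cos(3*u)/10 + C.
The condition gives C = 4/5 - (3/10) = 1/2.
So G(u) = (-exp(u)*sin(3*u) + 3*exp(u)*cos(3*u) + 5)/10.
Check: d/du[(-exp(u)*sin(3*u) + 3*exp(u)*cos(3*u) + 5)/10] = -exp(u)*sin(3*u) = G'(u).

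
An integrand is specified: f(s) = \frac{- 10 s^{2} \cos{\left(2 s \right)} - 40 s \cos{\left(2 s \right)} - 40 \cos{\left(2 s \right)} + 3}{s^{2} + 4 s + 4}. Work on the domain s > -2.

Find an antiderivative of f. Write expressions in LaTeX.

Recover f(s) by differentiating a candidate F(s); any mismatch rules it out.
Check: d/ds[- 5 \sin{\left(2 s \right)} - \frac{3}{s + 2}] = \frac{- 10 s^{2} \cos{\left(2 s \right)} - 40 s \cos{\left(2 s \right)} - 40 \cos{\left(2 s \right)} + 3}{s^{2} + 4 s + 4} = f(s).

An antiderivative is F(s) = - 5 \sin{\left(2 s \right)} - \frac{3}{s + 2}.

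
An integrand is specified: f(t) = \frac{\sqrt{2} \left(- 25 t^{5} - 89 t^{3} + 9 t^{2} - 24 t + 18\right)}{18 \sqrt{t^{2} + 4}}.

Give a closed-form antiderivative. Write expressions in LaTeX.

Recognize the product-rule pattern: f = u'v + uv' with u = \frac{\sqrt{\frac{t^{2}}{2} + 2}}{3}, v = - \frac{5 t^{4}}{3} - t^{2} + \frac{3 t}{2}, so integration by parts undoes it.
Check: d/dt[\frac{\sqrt{2} t \sqrt{t^{2} + 4} \left(- 10 t^{3} - 6 t + 9\right)}{36}] = \frac{- 25 \sqrt{2} t^{5} - 89 \sqrt{2} t^{3} + 9 \sqrt{2} t^{2} - 24 \sqrt{2} t + 18 \sqrt{2}}{18 \sqrt{t^{2} + 4}}, which equals f(t).

An antiderivative is F(t) = \frac{\sqrt{2} t \sqrt{t^{2} + 4} \left(- 10 t^{3} - 6 t + 9\right)}{36}.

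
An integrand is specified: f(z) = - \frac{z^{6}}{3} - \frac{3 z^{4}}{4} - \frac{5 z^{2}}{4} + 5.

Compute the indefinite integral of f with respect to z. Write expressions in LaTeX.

F(z) = - \frac{z^{7}}{21} - \frac{3 z^{5}}{20} - \frac{5 z^{3}}{12} + 5 z + C

The integrand splits into summands that can be handled one at a time.
Check: d/dz[- \frac{z^{7}}{21} - \frac{3 z^{5}}{20} - \frac{5 z^{3}}{12} + 5 z] = - \frac{z^{6}}{3} - \frac{3 z^{4}}{4} - \frac{5 z^{2}}{4} + 5 = f(z).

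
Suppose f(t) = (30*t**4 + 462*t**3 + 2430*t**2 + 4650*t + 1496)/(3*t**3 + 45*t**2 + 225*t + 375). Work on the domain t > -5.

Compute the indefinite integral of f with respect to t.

Any candidate F(t) must reproduce f(t) exactly when differentiated.
Check: d/dt[(15*t**4 + 162*t**3 + 489*t**2 + 240*t - 148)/(3*t**2 + 30*t + 75)] = (30*t**4 + 462*t**3 + 2430*t**2 + 4650*t + 1496)/(3*t**3 + 45*t**2 + 225*t + 375) = f(t).

F(t) = (15*t**4 + 162*t**3 + 489*t**2 + 240*t - 148)/(3*t**2 + 30*t + 75) + C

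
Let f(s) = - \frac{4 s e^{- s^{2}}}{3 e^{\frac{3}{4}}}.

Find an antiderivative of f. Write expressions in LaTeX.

An antiderivative is F(s) = \frac{2 e^{- s^{2} - \frac{3}{4}}}{3}.

The substitution u = - s^{2} - \frac{3}{4} works: f is exactly (dF/du)*(du/ds) for that inner function.
Check: d/ds[\frac{2 e^{- s^{2} - \frac{3}{4}}}{3}] = - \frac{4 s e^{- s^{2}}}{3 e^{\frac{3}{4}}} = f(s).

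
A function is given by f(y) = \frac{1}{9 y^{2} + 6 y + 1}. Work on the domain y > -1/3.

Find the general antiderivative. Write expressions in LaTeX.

Recover f(y) by differentiating a candidate F(y); any mismatch rules it out.
Check: d/dy[- \frac{1}{9 y + 3}] = \frac{1}{9 y^{2} + 6 y + 1} = f(y).

F(y) = - \frac{1}{9 y + 3} + C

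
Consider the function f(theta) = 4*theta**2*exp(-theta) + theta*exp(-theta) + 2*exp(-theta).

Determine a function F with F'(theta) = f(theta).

f has the shape u'v + uv' for u = -4*theta**2 - 9*theta - 11 and v = exp(-theta) — it is the derivative of the product u*v.
Check: d/dtheta[-(4*theta**2 + 9*theta + 11)*exp(-theta)] = (4*theta**2 + theta + 2)*exp(-theta), which equals f(theta).

An antiderivative is F(theta) = -(4*theta**2 + 9*theta + 11)*exp(-theta).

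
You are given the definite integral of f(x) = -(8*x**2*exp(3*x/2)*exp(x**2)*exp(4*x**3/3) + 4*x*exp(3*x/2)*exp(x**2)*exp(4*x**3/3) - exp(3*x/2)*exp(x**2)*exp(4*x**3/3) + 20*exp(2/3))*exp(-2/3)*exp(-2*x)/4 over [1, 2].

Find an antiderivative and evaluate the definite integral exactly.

Since d/dx undoes antidifferentiation here, F'(x) = f(x) is required of F(x).
F(x) = (-exp(-2/3)*exp(3*x/2)*exp(x**2)*exp(4*x**3/3) + 5)*exp(-2*x)/2 is an antiderivative of f.
Check: d/dx[(-exp(-2/3)*exp(3*x/2)*exp(x**2)*exp(4*x**3/3) + 5)*exp(-2*x)/2] = (-8*x**2*exp(2*x)*exp(x**2)*exp(4*x**3/3) - 4*x*exp(2*x)*exp(x**2)*exp(4*x**3/3) - 20*exp(2/3)*exp(x/2) + exp(2*x)*exp(x**2)*exp(4*x**3/3))*exp(-2/3)*exp(-5*x/2)/4, which equals f(x).
F(2) = -exp(13)/2 + 5*exp(-4)/2; F(1) = -exp(7/6)/2 + 5*exp(-2)/2.
Integral = F(2) - F(1) = -exp(13)/2 - 5*exp(-2)/2 + 5*exp(-4)/2 + exp(7/6)/2.

Antiderivative: F(x) = (-exp(-2/3)*exp(3*x/2)*exp(x**2)*exp(4*x**3/3) + 5)*exp(-2*x)/2; value = -exp(13)/2 - 5*exp(-2)/2 + 5*exp(-4)/2 + exp(7/6)/2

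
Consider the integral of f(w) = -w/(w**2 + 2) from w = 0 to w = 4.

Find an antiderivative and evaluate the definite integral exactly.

Antiderivative: F(w) = -log(w**2 + 2)/2; value = -log(18)/2 + log(2)/2

f matches the chain-rule pattern g'(h)*h' with inner function h(w) = w**2 + 2; substituting u = h(w) collapses the integral.
F(w) = -log(w**2 + 2)/2 is an antiderivative of f.
Check: d/dw[-log(w**2 + 2)/2] = -w/(w**2 + 2) = f(w).
F(4) = -log(18)/2; F(0) = -log(2)/2.
Integral = F(4) - F(0) = -log(18)/2 + log(2)/2.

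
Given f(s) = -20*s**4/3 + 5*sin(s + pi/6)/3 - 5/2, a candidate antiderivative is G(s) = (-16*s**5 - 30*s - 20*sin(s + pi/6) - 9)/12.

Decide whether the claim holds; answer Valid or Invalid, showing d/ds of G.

d/ds[G] = -20*s**4/3 - 5*cos(s + pi/6)/3 - 5/2
d/ds[G] - f(s) = -5*sin(s + pi/6)/3 - 5*cos(s + pi/6)/3 != 0.

Invalid: d/ds[G] - f = -5*sin(s + pi/6)/3 - 5*cos(s + pi/6)/3, which is not 0.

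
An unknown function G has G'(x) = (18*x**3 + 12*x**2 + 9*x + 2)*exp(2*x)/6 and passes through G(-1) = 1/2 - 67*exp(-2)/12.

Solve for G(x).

Recognize the product-rule pattern: G'(x) = u'v + uv' with u = 3*x**3/2 - 5*x**2/4 + 2*x - 5/6, v = exp(2*x), so integration by parts undoes it.
A general antiderivative is (18*x**3 - 15*x**2 + 24*x - 10)*exp(2*x)/12 + C.
The condition gives C = 1/2 - 67*exp(-2)/12 - (-67*exp(-2)/12) = 1/2.
So G(x) = (18*x**3*exp(2*x) - 15*x**2*exp(2*x) + 24*x*exp(2*x) - 10*exp(2*x) + 6)/12.
Check: d/dx[(18*x**3*exp(2*x) - 15*x**2*exp(2*x) + 24*x*exp(2*x) - 10*exp(2*x) + 6)/12] = 3*x**3*exp(2*x) + 2*x**2*exp(2*x) + 3*x*exp(2*x)/2 + exp(2*x)/3, which equals G'(x).

G(x) = (18*x**3*exp(2*x) - 15*x**2*exp(2*x) + 24*x*exp(2*x) - 10*exp(2*x) + 6)/12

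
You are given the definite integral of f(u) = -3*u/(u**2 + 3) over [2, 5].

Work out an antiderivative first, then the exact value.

Antiderivative: F(u) = -3*log(u**2 + 3)/2; value = -3*log(28)/2 + 3*log(7)/2

The substitution w = u**2 + 3 works: f is exactly (dF/dw)*(dw/du) for that inner function.
F(u) = -3*log(u**2 + 3)/2 is an antiderivative of f.
Check: d/du[-3*log(u**2 + 3)/2] = -3*u/(u**2 + 3) = f(u).
F(5) = -3*log(28)/2; F(2) = -3*log(7)/2.
Integral = F(5) - F(2) = -3*log(28)/2 + 3*log(7)/2.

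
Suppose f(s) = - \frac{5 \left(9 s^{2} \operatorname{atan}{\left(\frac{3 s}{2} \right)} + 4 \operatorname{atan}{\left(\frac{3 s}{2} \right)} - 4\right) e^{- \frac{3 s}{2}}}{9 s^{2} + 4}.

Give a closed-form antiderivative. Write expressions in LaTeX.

Recognize the product-rule pattern: f = u'v + uv' with u = \frac{10 \operatorname{atan}{\left(\frac{3 s}{2} \right)}}{3}, v = e^{- \frac{3 s}{2}}, so integration by parts undoes it.
Check: d/ds[\frac{10 e^{- \frac{3 s}{2}} \operatorname{atan}{\left(\frac{3 s}{2} \right)}}{3}] = \frac{- 45 s^{2} \operatorname{atan}{\left(\frac{3 s}{2} \right)} - 20 \operatorname{atan}{\left(\frac{3 s}{2} \right)} + 20}{9 s^{2} e^{\frac{3 s}{2}} + 4 e^{\frac{3 s}{2}}}, which equals f(s).

An antiderivative is F(s) = \frac{10 e^{- \frac{3 s}{2}} \operatorname{atan}{\left(\frac{3 s}{2} \right)}}{3}.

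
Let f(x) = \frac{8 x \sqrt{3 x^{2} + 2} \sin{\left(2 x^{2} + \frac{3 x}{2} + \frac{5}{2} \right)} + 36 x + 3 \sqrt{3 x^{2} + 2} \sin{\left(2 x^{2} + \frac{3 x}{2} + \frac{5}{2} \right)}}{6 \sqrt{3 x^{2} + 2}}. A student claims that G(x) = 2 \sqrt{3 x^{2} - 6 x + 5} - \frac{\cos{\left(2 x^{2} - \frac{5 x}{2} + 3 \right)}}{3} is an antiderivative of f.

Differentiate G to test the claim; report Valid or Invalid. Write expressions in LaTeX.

Invalid: d/dx[G] - f = \frac{8 x \sqrt{3 x^{2} + 2} \sqrt{3 x^{2} - 6 x + 5} \sin{\left(2 x^{2} - \frac{5 x}{2} + 3 \right)} - 8 x \sqrt{3 x^{2} + 2} \sqrt{3 x^{2} - 6 x + 5} \sin{\left(2 x^{2} + \frac{3 x}{2} + \frac{5}{2} \right)} + 36 x \sqrt{3 x^{2} + 2} - 36 x \sqrt{3 x^{2} - 6 x + 5} - 5 \sqrt{3 x^{2} + 2} \sqrt{3 x^{2} - 6 x + 5} \sin{\left(2 x^{2} - \frac{5 x}{2} + 3 \right)} - 3 \sqrt{3 x^{2} + 2} \sqrt{3 x^{2} - 6 x + 5} \sin{\left(2 x^{2} + \frac{3 x}{2} + \frac{5}{2} \right)} - 36 \sqrt{3 x^{2} + 2}}{6 \sqrt{3 x^{2} + 2} \sqrt{3 x^{2} - 6 x + 5}}, which is not 0.

d/dx[G] = \frac{8 x \sqrt{3 x^{2} - 6 x + 5} \sin{\left(2 x^{2} - \frac{5 x}{2} + 3 \right)} + 36 x - 5 \sqrt{3 x^{2} - 6 x + 5} \sin{\left(2 x^{2} - \frac{5 x}{2} + 3 \right)} - 36}{6 \sqrt{3 x^{2} - 6 x + 5}}
d/dx[G] - f(x) = \frac{8 x \sqrt{3 x^{2} + 2} \sqrt{3 x^{2} - 6 x + 5} \sin{\left(2 x^{2} - \frac{5 x}{2} + 3 \right)} - 8 x \sqrt{3 x^{2} + 2} \sqrt{3 x^{2} - 6 x + 5} \sin{\left(2 x^{2} + \frac{3 x}{2} + \frac{5}{2} \right)} + 36 x \sqrt{3 x^{2} + 2} - 36 x \sqrt{3 x^{2} - 6 x + 5} - 5 \sqrt{3 x^{2} + 2} \sqrt{3 x^{2} - 6 x + 5} \sin{\left(2 x^{2} - \frac{5 x}{2} + 3 \right)} - 3 \sqrt{3 x^{2} + 2} \sqrt{3 x^{2} - 6 x + 5} \sin{\left(2 x^{2} + \frac{3 x}{2} + \frac{5}{2} \right)} - 36 \sqrt{3 x^{2} + 2}}{6 \sqrt{3 x^{2} + 2} \sqrt{3 x^{2} - 6 x + 5}} != 0.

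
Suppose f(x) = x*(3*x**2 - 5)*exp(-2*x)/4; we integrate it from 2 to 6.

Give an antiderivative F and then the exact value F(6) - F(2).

f has the shape u'v + uv' for u = -3*x**3/8 - 9*x**2/16 + x/16 + 1/32 and v = exp(-2*x) — it is the derivative of the product u*v.
F(x) = (-12*x**3 - 18*x**2 + 2*x + 1)*exp(-2*x)/32 is an antiderivative of f.
Check: d/dx[(-12*x**3 - 18*x**2 + 2*x + 1)*exp(-2*x)/32] = (3*x**3 - 5*x)*exp(-2*x)/4, which equals f(x).
F(6) = -3227*exp(-12)/32; F(2) = -163*exp(-4)/32.
Integral = F(6) - F(2) = -3227*exp(-12)/32 + 163*exp(-4)/32.

Antiderivative: F(x) = (-12*x**3 - 18*x**2 + 2*x + 1)*exp(-2*x)/32; value = -3227*exp(-12)/32 + 163*exp(-4)/32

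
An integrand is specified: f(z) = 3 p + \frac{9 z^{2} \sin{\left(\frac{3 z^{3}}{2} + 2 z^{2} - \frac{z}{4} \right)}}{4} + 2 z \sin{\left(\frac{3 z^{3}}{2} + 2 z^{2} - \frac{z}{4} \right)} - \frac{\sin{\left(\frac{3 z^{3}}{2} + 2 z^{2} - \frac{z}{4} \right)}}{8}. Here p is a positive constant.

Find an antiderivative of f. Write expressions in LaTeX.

Integrate term by term and add the pieces.
Check: d/dz[\frac{6 p z - \cos{\left(\frac{3 z^{3}}{2} + 2 z^{2} - \frac{z}{4} \right)}}{2}] = 3 p + \frac{9 z^{2} \sin{\left(\frac{3 z^{3}}{2} + 2 z^{2} - \frac{z}{4} \right)}}{4} + 2 z \sin{\left(\frac{3 z^{3}}{2} + 2 z^{2} - \frac{z}{4} \right)} - \frac{\sin{\left(\frac{3 z^{3}}{2} + 2 z^{2} - \frac{z}{4} \right)}}{8} = f(z).

An antiderivative is F(z) = \frac{6 p z - \cos{\left(\frac{3 z^{3}}{2} + 2 z^{2} - \frac{z}{4} \right)}}{2}.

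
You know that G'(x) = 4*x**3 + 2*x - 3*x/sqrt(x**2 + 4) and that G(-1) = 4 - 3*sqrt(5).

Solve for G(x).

G(x) = x**4 + x**2 - 3*sqrt(x**2 + 4) + 2

Integrate term by term and add the pieces.
A general antiderivative is x**4 + x**2 - 3*sqrt(x**2 + 4) + C.
The condition gives C = 4 - 3*sqrt(5) - (2 - 3*sqrt(5)) = 2.
So G(x) = x**4 + x**2 - 3*sqrt(x**2 + 4) + 2.
Check: d/dx[x**4 + x**2 - 3*sqrt(x**2 + 4) + 2] = (4*x**3*sqrt(x**2 + 4) + 2*x*sqrt(x**2 + 4) - 3*x)/sqrt(x**2 + 4), which equals G'(x).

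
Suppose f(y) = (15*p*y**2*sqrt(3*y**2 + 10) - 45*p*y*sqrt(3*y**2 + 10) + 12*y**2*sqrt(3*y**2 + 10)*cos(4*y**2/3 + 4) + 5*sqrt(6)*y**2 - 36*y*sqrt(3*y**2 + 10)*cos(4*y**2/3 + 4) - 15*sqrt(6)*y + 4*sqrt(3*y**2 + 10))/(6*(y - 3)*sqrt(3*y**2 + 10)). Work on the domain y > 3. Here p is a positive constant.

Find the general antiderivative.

F(y) = 5*p*y**2/4 + 5*sqrt(6)*sqrt(3*y**2 + 10)/18 + 2*log(y - 3)/3 + 3*sin(4*y**2/3 + 4)/4 + C

Since d/dy undoes antidifferentiation here, F'(y) = f(y) is required of F(y).
Check: d/dy[5*p*y**2/4 + 5*sqrt(6)*sqrt(3*y**2 + 10)/18 + 2*log(y - 3)/3 + 3*sin(4*y**2/3 + 4)/4] = (15*p*y**2*sqrt(3*y**2 + 10) - 45*p*y*sqrt(3*y**2 + 10) + 12*y**2*sqrt(3*y**2 + 10)*cos(4*y**2/3 + 4) + 5*sqrt(6)*y**2 - 36*y*sqrt(3*y**2 + 10)*cos(4*y**2/3 + 4) - 15*sqrt(6)*y + 4*sqrt(3*y**2 + 10))/(6*y*sqrt(3*y**2 + 10) - 18*sqrt(3*y**2 + 10)), which equals f(y).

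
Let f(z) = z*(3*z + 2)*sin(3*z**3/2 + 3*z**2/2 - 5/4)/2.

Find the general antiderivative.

F(z) = -cos(3*z**3/2 + 3*z**2/2 - 5/4)/3 + C

The substitution u = 3*z**3/2 + 3*z**2/2 - 5/4 works: f is exactly (dF/du)*(du/dz) for that inner function.
Check: d/dz[-cos(3*z**3/2 + 3*z**2/2 - 5/4)/3] = 3*z**2*sin(3*z**3/2 + 3*z**2/2 - 5/4)/2 + z*sin(3*z**3/2 + 3*z**2/2 - 5/4), which equals f(z).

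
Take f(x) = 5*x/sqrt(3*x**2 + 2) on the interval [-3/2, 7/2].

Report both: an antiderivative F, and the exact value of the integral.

Antiderivative: F(x) = 5*sqrt(3*x**2 + 2)/3; value = -5*sqrt(35)/6 + 5*sqrt(155)/6

The substitution u = 3*x**2 + 2 works: f is exactly (dF/du)*(du/dx) for that inner function.
F(x) = 5*sqrt(3*x**2 + 2)/3 is an antiderivative of f.
Check: d/dx[5*sqrt(3*x**2 + 2)/3] = 5*x/sqrt(3*x**2 + 2) = f(x).
F(7/2) = 5*sqrt(155)/6; F(-3/2) = 5*sqrt(35)/6.
Integral = F(7/2) - F(-3/2) = -5*sqrt(35)/6 + 5*sqrt(155)/6.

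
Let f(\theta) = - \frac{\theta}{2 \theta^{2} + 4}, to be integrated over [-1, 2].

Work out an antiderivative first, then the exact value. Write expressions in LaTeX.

f matches the chain-rule pattern g'(h)*h' with inner function h(\theta) = \theta^{2} + 2; substituting u = h(\theta) collapses the integral.
F(\theta) = - \frac{\log{\left(\theta^{2} + 2 \right)}}{4} is an antiderivative of f.
Check: d/d\theta[- \frac{\log{\left(\theta^{2} + 2 \right)}}{4}] = - \frac{\theta}{2 \theta^{2} + 4} = f(\theta).
F(2) = - \frac{\log{\left(6 \right)}}{4}; F(-1) = - \frac{\log{\left(3 \right)}}{4}.
Integral = F(2) - F(-1) = - \frac{\log{\left(6 \right)}}{4} + \frac{\log{\left(3 \right)}}{4}.

Antiderivative: F(\theta) = - \frac{\log{\left(\theta^{2} + 2 \right)}}{4}; value = - \frac{\log{\left(6 \right)}}{4} + \frac{\log{\left(3 \right)}}{4}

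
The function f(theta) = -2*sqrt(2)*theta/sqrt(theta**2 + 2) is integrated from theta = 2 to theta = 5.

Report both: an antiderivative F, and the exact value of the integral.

Antiderivative: F(theta) = -4*sqrt(theta**2/2 + 1); value = -6*sqrt(6) + 4*sqrt(3)

The substitution u = theta**2/2 + 1 works: f is exactly (dF/du)*(du/dtheta) for that inner function.
F(theta) = -4*sqrt(theta**2/2 + 1) is an antiderivative of f.
Check: d/dtheta[-4*sqrt(theta**2/2 + 1)] = -2*sqrt(2)*theta/sqrt(theta**2 + 2) = f(theta).
F(5) = -6*sqrt(6); F(2) = -4*sqrt(3).
Integral = F(5) - F(2) = -6*sqrt(6) + 4*sqrt(3).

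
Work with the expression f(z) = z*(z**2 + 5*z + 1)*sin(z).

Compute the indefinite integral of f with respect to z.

F(z) = -z**3*cos(z) + 3*z**2*sin(z) - 5*z**2*cos(z) + 10*z*sin(z) + 5*z*cos(z) - 5*sin(z) + 10*cos(z) + C

An antiderivative F(z) passes only if d/dz[F] lands on f(z) exactly.
Check: d/dz[-z**3*cos(z) + 3*z**2*sin(z) - 5*z**2*cos(z) + 10*z*sin(z) + 5*z*cos(z) - 5*sin(z) + 10*cos(z)] = z**3*sin(z) + 5*z**2*sin(z) + z*sin(z), which equals f(z).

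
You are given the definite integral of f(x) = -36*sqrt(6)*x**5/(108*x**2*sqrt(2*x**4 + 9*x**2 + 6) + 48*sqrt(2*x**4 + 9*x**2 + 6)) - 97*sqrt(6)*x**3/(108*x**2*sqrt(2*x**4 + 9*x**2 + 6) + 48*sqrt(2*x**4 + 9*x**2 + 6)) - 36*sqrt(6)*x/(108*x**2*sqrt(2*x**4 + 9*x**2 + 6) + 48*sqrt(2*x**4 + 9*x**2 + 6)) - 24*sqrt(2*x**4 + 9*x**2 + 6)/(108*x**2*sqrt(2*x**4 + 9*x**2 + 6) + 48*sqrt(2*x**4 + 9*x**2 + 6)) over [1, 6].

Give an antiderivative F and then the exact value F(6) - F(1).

Antiderivative: F(x) = -sqrt(x**4/3 + 3*x**2/2 + 1)/2 - atan(3*x/2)/3; value = -sqrt(487)/2 - atan(9)/3 + atan(3/2)/3 + sqrt(102)/12

Integrate term by term and add the pieces.
F(x) = -sqrt(x**4/3 + 3*x**2/2 + 1)/2 - atan(3*x/2)/3 is an antiderivative of f.
Check: d/dx[-sqrt(x**4/3 + 3*x**2/2 + 1)/2 - atan(3*x/2)/3] = (-36*sqrt(6)*x**5 - 97*sqrt(6)*x**3 - 36*sqrt(6)*x - 24*sqrt(2*x**4 + 9*x**2 + 6))/(108*x**2*sqrt(2*x**4 + 9*x**2 + 6) + 48*sqrt(2*x**4 + 9*x**2 + 6)), which equals f(x).
F(6) = -sqrt(487)/2 - atan(9)/3; F(1) = -sqrt(102)/12 - atan(3/2)/3.
Integral = F(6) - F(1) = -sqrt(487)/2 - atan(9)/3 + atan(3/2)/3 + sqrt(102)/12.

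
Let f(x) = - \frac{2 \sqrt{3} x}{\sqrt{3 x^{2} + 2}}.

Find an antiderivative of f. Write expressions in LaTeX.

f matches the chain-rule pattern g'(h)*h' with inner function h(x) = x^{2} + \frac{2}{3}; substituting u = h(x) collapses the integral.
Check: d/dx[- 2 \sqrt{x^{2} + \frac{2}{3}}] = - \frac{2 \sqrt{3} x}{\sqrt{3 x^{2} + 2}} = f(x).

An antiderivative is F(x) = - 2 \sqrt{x^{2} + \frac{2}{3}}.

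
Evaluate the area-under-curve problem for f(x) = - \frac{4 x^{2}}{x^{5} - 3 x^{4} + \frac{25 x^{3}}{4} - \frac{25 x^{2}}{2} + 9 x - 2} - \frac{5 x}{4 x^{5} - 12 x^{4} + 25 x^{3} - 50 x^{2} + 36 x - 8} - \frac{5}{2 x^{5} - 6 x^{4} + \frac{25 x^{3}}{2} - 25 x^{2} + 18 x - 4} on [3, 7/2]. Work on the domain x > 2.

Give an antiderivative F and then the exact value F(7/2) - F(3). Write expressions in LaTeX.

Antiderivative: F(x) = - \frac{7 \log{\left(x - 2 \right)}}{6} + \frac{956 \log{\left(x - \frac{1}{2} \right)}}{867} + \frac{37 \log{\left(x^{2} + 4 \right)}}{1156} + \frac{164 \operatorname{atan}{\left(\frac{x}{2} \right)}}{289} - \frac{22}{34 x - 17}; value = - \frac{956 \log{\left(\frac{5}{2} \right)}}{867} - \frac{164 \operatorname{atan}{\left(\frac{3}{2} \right)}}{289} - \frac{7 \log{\left(\frac{3}{2} \right)}}{6} - \frac{37 \log{\left(13 \right)}}{1156} + \frac{11}{255} + \frac{37 \log{\left(\frac{65}{4} \right)}}{1156} + \frac{164 \operatorname{atan}{\left(\frac{7}{4} \right)}}{289} + \frac{956 \log{\left(3 \right)}}{867}

Factor the denominator (\left(x - 2\right) \left(2 x - 1\right)^{2} \left(x^{2} + 4\right)) and decompose: f = \frac{37 x + 656}{578 \left(x^{2} + 4\right)} + \frac{1912}{867 \left(2 x - 1\right)} + \frac{44}{17 \left(2 x - 1\right)^{2}} - \frac{7}{6 \left(x - 2\right)}; each piece integrates to a log, atan, or power term.
F(x) = - \frac{7 \log{\left(x - 2 \right)}}{6} + \frac{956 \log{\left(x - \frac{1}{2} \right)}}{867} + \frac{37 \log{\left(x^{2} + 4 \right)}}{1156} + \frac{164 \operatorname{atan}{\left(\frac{x}{2} \right)}}{289} - \frac{22}{34 x - 17} is an antiderivative of f.
Check: d/dx[- \frac{7 \log{\left(x - 2 \right)}}{6} + \frac{956 \log{\left(x - \frac{1}{2} \right)}}{867} + \frac{37 \log{\left(x^{2} + 4 \right)}}{1156} + \frac{164 \operatorname{atan}{\left(\frac{x}{2} \right)}}{289} - \frac{22}{34 x - 17}] = \frac{- 16 x^{2} - 5 x - 10}{4 x^{5} - 12 x^{4} + 25 x^{3} - 50 x^{2} + 36 x - 8}, which equals f(x).
F(7/2) = - \frac{7 \log{\left(\frac{3}{2} \right)}}{6} - \frac{11}{51} + \frac{37 \log{\left(\frac{65}{4} \right)}}{1156} + \frac{164 \operatorname{atan}{\left(\frac{7}{4} \right)}}{289} + \frac{956 \log{\left(3 \right)}}{867}; F(3) = - \frac{22}{85} + \frac{37 \log{\left(13 \right)}}{1156} + \frac{164 \operatorname{atan}{\left(\frac{3}{2} \right)}}{289} + \frac{956 \log{\left(\frac{5}{2} \right)}}{867}.
Integral = F(7/2) - F(3) = - \frac{956 \log{\left(\frac{5}{2} \right)}}{867} - \frac{164 \operatorname{atan}{\left(\frac{3}{2} \right)}}{289} - \frac{7 \log{\left(\frac{3}{2} \right)}}{6} - \frac{37 \log{\left(13 \right)}}{1156} + \frac{11}{255} + \frac{37 \log{\left(\frac{65}{4} \right)}}{1156} + \frac{164 \operatorname{atan}{\left(\frac{7}{4} \right)}}{289} + \frac{956 \log{\left(3 \right)}}{867}.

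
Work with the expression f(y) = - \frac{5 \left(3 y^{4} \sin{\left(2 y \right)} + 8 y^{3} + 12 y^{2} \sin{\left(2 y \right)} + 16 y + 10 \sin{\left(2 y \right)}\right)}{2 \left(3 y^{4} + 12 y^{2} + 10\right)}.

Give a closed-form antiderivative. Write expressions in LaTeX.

An antiderivative is F(y) = \frac{5 \left(- 4 \log{\left(\frac{y^{4}}{2} + 2 y^{2} + \frac{5}{3} \right)} + 3 \cos{\left(2 y \right)}\right)}{12}.

Any candidate F(y) must reproduce f(y) exactly when differentiated.
Check: d/dy[\frac{5 \left(- 4 \log{\left(\frac{y^{4}}{2} + 2 y^{2} + \frac{5}{3} \right)} + 3 \cos{\left(2 y \right)}\right)}{12}] = \frac{- 15 y^{4} \sin{\left(2 y \right)} - 40 y^{3} - 60 y^{2} \sin{\left(2 y \right)} - 80 y - 50 \sin{\left(2 y \right)}}{6 y^{4} + 24 y^{2} + 20}, which equals f(y).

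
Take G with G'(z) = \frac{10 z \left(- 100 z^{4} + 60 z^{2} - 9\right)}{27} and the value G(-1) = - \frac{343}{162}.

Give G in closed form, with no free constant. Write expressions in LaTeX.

The substitution u = \frac{1}{2} - \frac{5 z^{2}}{3} works: G'(z) is exactly (dG/du)*(du/dz) for that inner function.
A general antiderivative is \frac{4 \left(\frac{1}{2} - \frac{5 z^{2}}{3}\right)^{3}}{3} + C.
The condition gives C = - \frac{343}{162} - (- \frac{343}{162}) = 0.
So G(z) = - \frac{500 z^{6}}{81} + \frac{50 z^{4}}{9} - \frac{5 z^{2}}{3} + \frac{1}{6}.
Check: d/dz[- \frac{500 z^{6}}{81} + \frac{50 z^{4}}{9} - \frac{5 z^{2}}{3} + \frac{1}{6}] = - \frac{1000 z^{5}}{27} + \frac{200 z^{3}}{9} - \frac{10 z}{3}, which equals G'(z).

G(z) = - \frac{500 z^{6}}{81} + \frac{50 z^{4}}{9} - \frac{5 z^{2}}{3} + \frac{1}{6}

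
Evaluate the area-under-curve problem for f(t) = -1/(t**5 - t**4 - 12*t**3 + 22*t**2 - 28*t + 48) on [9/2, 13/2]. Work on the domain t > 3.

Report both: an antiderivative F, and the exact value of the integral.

The denominator factors as (t - 3)*(t - 2)*(t + 4)*(t**2 + 2); partial fractions split f into directly integrable pieces: -(8*t + 13)/(594*(t**2 + 2)) - 1/(756*(t + 4)) + 1/(36*(t - 2)) - 1/(77*(t - 3)).
F(t) = (-108*log(t - 3) + 231*log(t - 2) - 11*log(t + 4) - 56*log(t**2 + 2) - 91*sqrt(2)*atan(sqrt(2)*t/2))/8316 is an antiderivative of f.
Check: d/dt[(-108*log(t - 3) + 231*log(t - 2) - 11*log(t + 4) - 56*log(t**2 + 2) - 91*sqrt(2)*atan(sqrt(2)*t/2))/8316] = -1/(t**5 - t**4 - 12*t**3 + 22*t**2 - 28*t + 48) = f(t).
F(13/2) = -2*log(177/4)/297 - 13*sqrt(2)*atan(13*sqrt(2)/4)/1188 - log(7/2)/77 - log(21/2)/756 + log(9/2)/36; F(9/2) = -2*log(89/4)/297 - 13*sqrt(2)*atan(9*sqrt(2)/4)/1188 - log(3/2)/77 - log(17/2)/756 + log(5/2)/36.
Integral = F(13/2) - F(9/2) = -2*log(177/4)/297 - log(5/2)/36 - 13*sqrt(2)*atan(13*sqrt(2)/4)/1188 - log(7/2)/77 - log(21/2)/756 + log(17/2)/756 + log(3/2)/77 + 13*sqrt(2)*atan(9*sqrt(2)/4)/1188 + 2*log(89/4)/297 + log(9/2)/36.

Antiderivative: F(t) = (-108*log(t - 3) + 231*log(t - 2) - 11*log(t + 4) - 56*log(t**2 + 2) - 91*sqrt(2)*atan(sqrt(2)*t/2))/8316; value = -2*log(177/4)/297 - log(5/2)/36 - 13*sqrt(2)*atan(13*sqrt(2)/4)/1188 - log(7/2)/77 - log(21/2)/756 + log(17/2)/756 + log(3/2)/77 + 13*sqrt(2)*atan(9*sqrt(2)/4)/1188 + 2*log(89/4)/297 + log(9/2)/36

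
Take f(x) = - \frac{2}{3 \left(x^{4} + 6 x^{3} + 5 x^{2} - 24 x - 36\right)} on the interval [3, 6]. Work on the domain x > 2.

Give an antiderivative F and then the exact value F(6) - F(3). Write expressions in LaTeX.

Factor the denominator (3 \left(x - 2\right) \left(x + 2\right) \left(x + 3\right)^{2}) and decompose: f = - \frac{4}{25 \left(x + 3\right)} - \frac{2}{15 \left(x + 3\right)^{2}} + \frac{1}{6 \left(x + 2\right)} - \frac{1}{150 \left(x - 2\right)}; each piece integrates to a log, atan, or power term.
F(x) = \frac{- \left(x + 3\right) \log{\left(x - 2 \right)} + 25 \left(x + 3\right) \log{\left(x + 2 \right)} - 24 \left(x + 3\right) \log{\left(x + 3 \right)} + 20}{150 \left(x + 3\right)} is an antiderivative of f.
Check: d/dx[\frac{- \left(x + 3\right) \log{\left(x - 2 \right)} + 25 \left(x + 3\right) \log{\left(x + 2 \right)} - 24 \left(x + 3\right) \log{\left(x + 3 \right)} + 20}{150 \left(x + 3\right)}] = - \frac{2}{3 x^{4} + 18 x^{3} + 15 x^{2} - 72 x - 108}, which equals f(x).
F(6) = - \frac{4 \log{\left(9 \right)}}{25} - \frac{\log{\left(4 \right)}}{150} + \frac{2}{135} + \frac{\log{\left(8 \right)}}{6}; F(3) = - \frac{4 \log{\left(6 \right)}}{25} + \frac{1}{45} + \frac{\log{\left(5 \right)}}{6}.
Integral = F(6) - F(3) = - \frac{4 \log{\left(9 \right)}}{25} - \frac{\log{\left(5 \right)}}{6} - \frac{\log{\left(4 \right)}}{150} - \frac{1}{135} + \frac{4 \log{\left(6 \right)}}{25} + \frac{\log{\left(8 \right)}}{6}.

Antiderivative: F(x) = \frac{- \left(x + 3\right) \log{\left(x - 2 \right)} + 25 \left(x + 3\right) \log{\left(x + 2 \right)} - 24 \left(x + 3\right) \log{\left(x + 3 \right)} + 20}{150 \left(x + 3\right)}; value = - \frac{4 \log{\left(9 \right)}}{25} - \frac{\log{\left(5 \right)}}{6} - \frac{\log{\left(4 \right)}}{150} - \frac{1}{135} + \frac{4 \log{\left(6 \right)}}{25} + \frac{\log{\left(8 \right)}}{6}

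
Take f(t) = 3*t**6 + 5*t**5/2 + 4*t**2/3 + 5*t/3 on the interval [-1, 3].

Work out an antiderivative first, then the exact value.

Antiderivative: F(t) = t**2*(108*t**5 + 105*t**4 + 112*t + 210)/252; value = 79390/63

Integrate term by term and add the pieces.
F(t) = t**2*(108*t**5 + 105*t**4 + 112*t + 210)/252 is an antiderivative of f.
Check: d/dt[t**2*(108*t**5 + 105*t**4 + 112*t + 210)/252] = 3*t**6 + 5*t**5/2 + 4*t**2/3 + 5*t/3 = f(t).
F(3) = 35295/28; F(-1) = 95/252.
Integral = F(3) - F(-1) = 79390/63.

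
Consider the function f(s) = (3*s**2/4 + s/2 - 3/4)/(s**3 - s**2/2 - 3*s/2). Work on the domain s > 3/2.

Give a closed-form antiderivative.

An antiderivative is F(s) = log(s)/2 + 9*log(s - 3/2)/20 - log(s + 1)/5.

The denominator factors as 2*s*(s + 1)*(2*s - 3); partial fractions split f into directly integrable pieces: 9/(10*(2*s - 3)) - 1/(5*(s + 1)) + 1/(2*s).
Check: d/ds[log(s)/2 + 9*log(s - 3/2)/20 - log(s + 1)/5] = (3*s**2 + 2*s - 3)/(4*s**3 - 2*s**2 - 6*s), which equals f(s).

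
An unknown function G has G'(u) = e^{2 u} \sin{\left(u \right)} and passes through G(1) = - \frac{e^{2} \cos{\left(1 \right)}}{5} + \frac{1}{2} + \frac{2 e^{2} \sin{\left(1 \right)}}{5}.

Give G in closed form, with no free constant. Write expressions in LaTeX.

G(u) = \frac{4 e^{2 u} \sin{\left(u \right)} - 2 e^{2 u} \cos{\left(u \right)} + 5}{10}

Any candidate G(u) must reproduce the stated G'(u) exactly.
A general antiderivative is \frac{2 e^{2 u} \sin{\left(u \right)}}{5} - \frac{e^{2 u} \cos{\left(u \right)}}{5} + C.
The condition gives C = - \frac{e^{2} \cos{\left(1 \right)}}{5} + \frac{1}{2} + \frac{2 e^{2} \sin{\left(1 \right)}}{5} - (- \frac{e^{2} \cos{\left(1 \right)}}{5} + \frac{2 e^{2} \sin{\left(1 \right)}}{5}) = \frac{1}{2}.
So G(u) = \frac{4 e^{2 u} \sin{\left(u \right)} - 2 e^{2 u} \cos{\left(u \right)} + 5}{10}.
Check: d/du[\frac{4 e^{2 u} \sin{\left(u \right)} - 2 e^{2 u} \cos{\left(u \right)} + 5}{10}] = e^{2 u} \sin{\left(u \right)} = G'(u).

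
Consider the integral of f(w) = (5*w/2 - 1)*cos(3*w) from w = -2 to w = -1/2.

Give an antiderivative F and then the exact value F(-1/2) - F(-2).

Antiderivative: F(w) = 5*w*sin(3*w)/6 - sin(3*w)/3 + 5*cos(3*w)/18; value = -5*cos(6)/18 + 5*cos(3/2)/18 - 2*sin(6) + 3*sin(3/2)/4

Recover f(w) by differentiating a candidate F(w); any mismatch rules it out.
F(w) = 5*w*sin(3*w)/6 - sin(3*w)/3 + 5*cos(3*w)/18 is an antiderivative of f.
Check: d/dw[5*w*sin(3*w)/6 - sin(3*w)/3 + 5*cos(3*w)/18] = 5*w*cos(3*w)/2 - cos(3*w), which equals f(w).
F(-1/2) = 5*cos(3/2)/18 + 3*sin(3/2)/4; F(-2) = 2*sin(6) + 5*cos(6)/18.
Integral = F(-1/2) - F(-2) = -5*cos(6)/18 + 5*cos(3/2)/18 - 2*sin(6) + 3*sin(3/2)/4.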